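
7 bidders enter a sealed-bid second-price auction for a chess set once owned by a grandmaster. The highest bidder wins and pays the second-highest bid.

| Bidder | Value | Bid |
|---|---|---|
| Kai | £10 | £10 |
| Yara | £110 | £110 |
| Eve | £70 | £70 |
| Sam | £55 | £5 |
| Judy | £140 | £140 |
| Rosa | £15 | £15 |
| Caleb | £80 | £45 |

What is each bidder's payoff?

Payoffs: Kai £0, Yara £0, Eve £0, Sam £0, Judy £30, Rosa £0, Caleb £0.

Ranking the bids: Judy £140, then Yara £110, then Eve £70, then Caleb £45, then Rosa £15, then Kai £10, then Sam £5.
Judy has the top bid and wins; the price is the second-highest bid, £110.
Judy's payoff = £140 − £110 = £30. All other bidders lose, so their payoff is 0.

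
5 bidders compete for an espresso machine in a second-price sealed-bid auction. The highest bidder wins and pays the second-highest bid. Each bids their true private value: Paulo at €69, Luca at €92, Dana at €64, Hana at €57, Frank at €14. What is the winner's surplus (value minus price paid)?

€23

Sorted high to low: Luca €92; Paulo €69; Dana €64; Hana €57; Frank €14.
Luca wins with the top bid and pays the second-highest, €69.
Surplus = €92 − €69 = €23.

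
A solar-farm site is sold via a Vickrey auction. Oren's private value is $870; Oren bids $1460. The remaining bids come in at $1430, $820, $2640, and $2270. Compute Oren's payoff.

Highest competing bid: $2640.
Oren's bid $1460 is not the highest, so Oren loses, pays nothing, and earns zero payoff.

Payoff = $0.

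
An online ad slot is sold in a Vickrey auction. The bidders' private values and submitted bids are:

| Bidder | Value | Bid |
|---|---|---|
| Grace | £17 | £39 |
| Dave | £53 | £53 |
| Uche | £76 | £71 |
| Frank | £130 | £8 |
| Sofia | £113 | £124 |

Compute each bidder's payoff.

Grace £0, Dave £0, Uche £0, Frank £0, Sofia £42.

Sorted high to low: Sofia £124 > Uche £71 > Dave £53 > Grace £39 > Frank £8.
Sofia has the top bid and wins; the price is the second-highest bid, £71.
Sofia's payoff = £113 − £71 = £42. All other bidders lose, so their payoff is 0.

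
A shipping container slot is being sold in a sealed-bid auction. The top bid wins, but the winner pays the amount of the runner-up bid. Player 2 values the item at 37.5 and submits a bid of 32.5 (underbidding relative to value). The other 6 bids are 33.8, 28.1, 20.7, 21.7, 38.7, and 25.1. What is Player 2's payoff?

The bidder's payoff: 0.0.

Highest competing bid: 38.7.
Player 2's bid 32.5 is not the highest, so Player 2 loses, pays nothing, and earns zero payoff.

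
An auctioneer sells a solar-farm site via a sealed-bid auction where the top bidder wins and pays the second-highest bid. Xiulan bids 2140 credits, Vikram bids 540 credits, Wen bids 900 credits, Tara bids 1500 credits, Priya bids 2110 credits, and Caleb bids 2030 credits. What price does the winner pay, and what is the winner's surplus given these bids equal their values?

Price 2110 credits; surplus 30 credits.

Bids in descending order: Xiulan 2140 credits; Priya 2110 credits; Caleb 2030 credits; Tara 1500 credits; Wen 900 credits; Vikram 540 credits.
Xiulan is the highest bidder, so Xiulan wins.
Under the second-price rule, the price is the second-highest bid: 2110 credits.
Surplus = 2140 credits − 2110 credits = 30 credits.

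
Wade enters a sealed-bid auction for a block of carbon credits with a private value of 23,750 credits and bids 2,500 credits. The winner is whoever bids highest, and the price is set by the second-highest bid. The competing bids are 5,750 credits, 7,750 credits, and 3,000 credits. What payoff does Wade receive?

Highest competing bid: 7,750 credits.
Wade's bid 2,500 credits is not the highest, so Wade loses, pays nothing, and earns zero payoff.

Payoff = 0 credits.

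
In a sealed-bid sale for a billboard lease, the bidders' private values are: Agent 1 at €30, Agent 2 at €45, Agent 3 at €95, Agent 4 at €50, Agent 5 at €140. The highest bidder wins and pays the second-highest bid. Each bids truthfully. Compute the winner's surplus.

Ordered from highest: Agent 5 €140; Agent 3 €95; Agent 4 €50; Agent 2 €45; Agent 1 €30.
Agent 5 wins with the top bid and pays the second-highest, €95.
Surplus = €140 − €95 = €45.

€45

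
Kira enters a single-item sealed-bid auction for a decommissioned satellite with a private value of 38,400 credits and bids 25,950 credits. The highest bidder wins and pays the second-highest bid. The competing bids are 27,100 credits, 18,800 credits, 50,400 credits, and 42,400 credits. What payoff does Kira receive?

Highest competing bid: 50,400 credits.
Kira's bid 25,950 credits is not the highest, so Kira loses, pays nothing, and earns zero payoff.

Payoff = 0 credits.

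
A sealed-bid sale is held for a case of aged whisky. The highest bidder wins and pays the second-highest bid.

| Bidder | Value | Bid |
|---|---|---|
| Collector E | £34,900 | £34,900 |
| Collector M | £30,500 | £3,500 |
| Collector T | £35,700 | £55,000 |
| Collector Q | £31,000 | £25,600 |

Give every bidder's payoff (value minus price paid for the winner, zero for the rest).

Payoffs: Collector E £0, Collector M £0, Collector T £800, Collector Q £0.

Ranking the bids: Collector T £55,000 > Collector E £34,900 > Collector Q £25,600 > Collector M £3,500.
Collector T has the top bid and wins; the price is the second-highest bid, £34,900.
Collector T's payoff = £35,700 − £34,900 = £800. All other bidders lose, so their payoff is 0.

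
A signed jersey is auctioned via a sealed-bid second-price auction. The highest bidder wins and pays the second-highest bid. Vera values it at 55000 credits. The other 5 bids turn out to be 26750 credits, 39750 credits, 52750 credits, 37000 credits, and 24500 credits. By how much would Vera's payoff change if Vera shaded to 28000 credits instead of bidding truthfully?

The highest competing bid is 52750 credits.
Bidding truthfully at 55000 credits: Vera has the top bid, wins, and pays the second-highest bid 52750 credits. Payoff = 55000 credits − 52750 credits = 2250 credits.
Bidding 28000 credits: the top bid is 52750 credits (a rival), so Vera loses. Payoff = 0 credits.
Change = 0 credits − 2250 credits = -2250 credits.

Payoff change: -2250 credits.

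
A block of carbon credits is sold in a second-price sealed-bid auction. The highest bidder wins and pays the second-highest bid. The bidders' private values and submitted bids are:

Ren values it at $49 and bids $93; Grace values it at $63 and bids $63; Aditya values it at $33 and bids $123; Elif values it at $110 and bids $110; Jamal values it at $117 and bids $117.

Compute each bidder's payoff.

Sorted high to low: Aditya $123, then Jamal $117, then Elif $110, then Ren $93, then Grace $63.
Aditya has the top bid and wins; the price is the second-highest bid, $117.
Aditya's payoff = $33 − $117 = -$84. All other bidders lose, so their payoff is 0.

Payoffs: Ren $0, Grace $0, Aditya -$84, Elif $0, Jamal $0.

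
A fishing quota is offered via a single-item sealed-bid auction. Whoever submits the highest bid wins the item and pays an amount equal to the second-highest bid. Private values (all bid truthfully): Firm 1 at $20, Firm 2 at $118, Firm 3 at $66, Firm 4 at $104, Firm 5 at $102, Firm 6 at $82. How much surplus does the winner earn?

Winner's surplus: $14.

Ranking the bids: Firm 2 $118 > Firm 4 $104 > Firm 5 $102 > Firm 6 $82 > Firm 3 $66 > Firm 1 $20.
Firm 2 wins with the top bid and pays the second-highest, $104.
Surplus = $118 − $104 = $14.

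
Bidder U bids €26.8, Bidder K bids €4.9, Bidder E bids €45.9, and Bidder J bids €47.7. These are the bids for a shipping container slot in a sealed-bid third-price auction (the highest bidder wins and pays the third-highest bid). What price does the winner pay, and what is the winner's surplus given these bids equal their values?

Bids in descending order: Bidder J €47.7; Bidder E €45.9; Bidder U €26.8; Bidder K €4.9.
Bidder J is the highest bidder, so Bidder J wins.
Under the third-price rule, the price is the third-highest bid: €26.8.
Surplus = €47.7 − €26.8 = €20.9.

Price €26.8; surplus €20.9.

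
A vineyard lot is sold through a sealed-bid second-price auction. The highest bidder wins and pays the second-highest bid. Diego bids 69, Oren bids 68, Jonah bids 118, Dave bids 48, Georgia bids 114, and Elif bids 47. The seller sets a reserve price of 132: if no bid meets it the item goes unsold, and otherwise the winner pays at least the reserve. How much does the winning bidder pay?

unsold

Bids in descending order: Jonah 118 > Georgia 114 > Diego 69 > Oren 68 > Dave 48 > Elif 47.
The top bid 118 is below the reserve 132, so the item goes unsold and nothing is paid.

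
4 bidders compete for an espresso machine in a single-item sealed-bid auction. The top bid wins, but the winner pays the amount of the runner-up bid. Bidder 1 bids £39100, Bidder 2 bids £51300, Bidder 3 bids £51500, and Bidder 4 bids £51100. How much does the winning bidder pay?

Ordered from highest: Bidder 3 £51500, then Bidder 2 £51300, then Bidder 4 £51100, then Bidder 1 £39100.
Bidder 3 has the highest bid, so Bidder 3 wins.
The second-highest bid is £51300, so that is what Bidder 3 pays.

The winner pays £51300.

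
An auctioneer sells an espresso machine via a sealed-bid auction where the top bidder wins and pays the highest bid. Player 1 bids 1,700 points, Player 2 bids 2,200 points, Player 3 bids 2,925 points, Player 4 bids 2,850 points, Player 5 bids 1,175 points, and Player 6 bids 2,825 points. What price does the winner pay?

Bids in descending order: Player 3 2,925 points > Player 4 2,850 points > Player 6 2,825 points > Player 2 2,200 points > Player 1 1,700 points > Player 5 1,175 points.
Player 3 is the highest bidder, so Player 3 wins.
Under the first-price rule, the price is the highest bid: 2,925 points.

The winner pays 2,925 points.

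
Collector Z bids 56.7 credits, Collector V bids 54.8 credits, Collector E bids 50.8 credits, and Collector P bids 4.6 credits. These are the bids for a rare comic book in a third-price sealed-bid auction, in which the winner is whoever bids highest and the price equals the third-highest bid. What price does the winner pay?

Ordered from highest: Collector Z 56.7 credits; Collector V 54.8 credits; Collector E 50.8 credits; Collector P 4.6 credits.
Collector Z is the highest bidder, so Collector Z wins.
Under the third-price rule, the price is the third-highest bid: 50.8 credits.

50.8 credits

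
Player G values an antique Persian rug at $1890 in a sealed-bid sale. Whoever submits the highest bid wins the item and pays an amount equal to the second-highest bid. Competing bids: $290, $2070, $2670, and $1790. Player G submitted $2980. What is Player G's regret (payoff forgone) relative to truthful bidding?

The highest competing bid is $2670.
Bidding truthfully at $1890: the top bid is $2670 (a rival), so Player G loses. Payoff = $0.
Bidding $2980: Player G has the top bid, wins, and pays the second-highest bid $2670. Payoff = $1890 − $2670 = -$780.
Regret = truthful payoff − actual payoff = $0 − -$780 = $780.
Deviating from a truthful bid can only lose payoff in a second-price auction — never gain.

Payoff forgone: $780.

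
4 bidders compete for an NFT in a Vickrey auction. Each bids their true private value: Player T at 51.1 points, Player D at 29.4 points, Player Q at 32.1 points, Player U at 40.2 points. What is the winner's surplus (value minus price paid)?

10.9 points

Sorted high to low: Player T 51.1 points, then Player U 40.2 points, then Player Q 32.1 points, then Player D 29.4 points.
Player T wins with the top bid and pays the second-highest, 40.2 points.
Surplus = 51.1 points − 40.2 points = 10.9 points.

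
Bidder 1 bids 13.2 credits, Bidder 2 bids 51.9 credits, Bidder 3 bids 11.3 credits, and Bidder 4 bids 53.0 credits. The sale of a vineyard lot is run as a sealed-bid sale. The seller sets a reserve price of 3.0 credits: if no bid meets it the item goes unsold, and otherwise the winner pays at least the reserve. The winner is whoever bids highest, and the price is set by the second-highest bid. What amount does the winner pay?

The winner pays 51.9 credits.

Sorted high to low: Bidder 4 53.0 credits, then Bidder 2 51.9 credits, then Bidder 1 13.2 credits, then Bidder 3 11.3 credits.
Bidder 4 has the highest bid, so Bidder 4 wins.
The second-highest bid is 51.9 credits, which exceeds the reserve, so that sets the price.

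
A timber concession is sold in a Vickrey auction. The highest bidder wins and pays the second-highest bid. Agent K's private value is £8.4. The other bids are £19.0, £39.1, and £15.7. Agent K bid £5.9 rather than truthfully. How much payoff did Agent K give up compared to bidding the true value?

Regret: £0.0.

The highest competing bid is £39.1.
Bidding truthfully at £8.4: the top bid is £39.1 (a rival), so Agent K loses. Payoff = £0.0.
Bidding £5.9: the top bid is £39.1 (a rival), so Agent K loses. Payoff = £0.0.
Regret = truthful payoff − actual payoff = £0.0 − £0.0 = £0.0.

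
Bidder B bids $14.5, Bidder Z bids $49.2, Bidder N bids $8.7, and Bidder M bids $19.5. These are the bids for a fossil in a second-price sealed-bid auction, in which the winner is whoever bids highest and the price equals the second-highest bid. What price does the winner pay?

The winner pays $19.5.

Sorted high to low: Bidder Z $49.2, then Bidder M $19.5, then Bidder B $14.5, then Bidder N $8.7.
Bidder Z is the highest bidder, so Bidder Z wins.
Under the second-price rule, the price is the second-highest bid: $19.5.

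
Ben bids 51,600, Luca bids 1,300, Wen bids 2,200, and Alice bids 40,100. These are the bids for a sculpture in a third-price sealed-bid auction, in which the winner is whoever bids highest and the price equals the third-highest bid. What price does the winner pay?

Ranking the bids: Ben 51,600 > Alice 40,100 > Wen 2,200 > Luca 1,300.
Ben is the highest bidder, so Ben wins.
Under the third-price rule, the price is the third-highest bid: 2,200.

2,200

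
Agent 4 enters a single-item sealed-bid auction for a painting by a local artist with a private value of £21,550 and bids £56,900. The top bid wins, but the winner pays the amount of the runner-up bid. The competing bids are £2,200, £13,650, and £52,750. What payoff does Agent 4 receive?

-£31,200

Highest competing bid: £52,750.
Agent 4's bid £56,900 is the highest overall, so Agent 4 wins and pays the second-highest bid, £52,750.
Payoff = value − price = £21,550 − £52,750 = -£31,200.
Overbidding won the item at a price above value — truthful bidding would have avoided this loss.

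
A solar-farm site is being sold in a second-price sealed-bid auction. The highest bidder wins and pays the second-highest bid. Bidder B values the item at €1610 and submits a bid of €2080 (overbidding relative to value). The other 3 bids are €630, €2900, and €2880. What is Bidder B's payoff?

Highest competing bid: €2900.
Bidder B's bid €2080 is not the highest, so Bidder B loses, pays nothing, and earns zero payoff.

Payoff = €0.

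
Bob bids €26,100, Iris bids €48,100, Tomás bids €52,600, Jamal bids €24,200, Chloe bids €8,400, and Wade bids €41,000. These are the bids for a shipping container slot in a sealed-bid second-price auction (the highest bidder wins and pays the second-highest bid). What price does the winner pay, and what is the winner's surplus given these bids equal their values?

Ranking the bids: Tomás €52,600; Iris €48,100; Wade €41,000; Bob €26,100; Jamal €24,200; Chloe €8,400.
Tomás is the highest bidder, so Tomás wins.
Under the second-price rule, the price is the second-highest bid: €48,100.
Surplus = €52,600 − €48,100 = €4,500.

Price €48,100; surplus €4,500.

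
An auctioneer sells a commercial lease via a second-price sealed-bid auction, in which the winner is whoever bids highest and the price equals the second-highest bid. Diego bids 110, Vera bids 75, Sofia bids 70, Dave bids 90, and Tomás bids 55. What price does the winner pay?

Bids in descending order: Diego 110, then Dave 90, then Vera 75, then Sofia 70, then Tomás 55.
Diego is the highest bidder, so Diego wins.
Under the second-price rule, the price is the second-highest bid: 90.

90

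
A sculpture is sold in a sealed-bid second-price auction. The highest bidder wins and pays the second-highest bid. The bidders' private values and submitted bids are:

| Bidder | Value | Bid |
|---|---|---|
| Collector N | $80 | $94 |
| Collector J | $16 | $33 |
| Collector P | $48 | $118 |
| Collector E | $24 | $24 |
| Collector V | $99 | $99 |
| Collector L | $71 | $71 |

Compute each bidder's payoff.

Collector N $0, Collector J $0, Collector P -$51, Collector E $0, Collector V $0, Collector L $0.

Sorted high to low: Collector P $118; Collector V $99; Collector N $94; Collector L $71; Collector J $33; Collector E $24.
Collector P has the top bid and wins; the price is the second-highest bid, $99.
Collector P's payoff = $48 − $99 = -$51. All other bidders lose, so their payoff is 0.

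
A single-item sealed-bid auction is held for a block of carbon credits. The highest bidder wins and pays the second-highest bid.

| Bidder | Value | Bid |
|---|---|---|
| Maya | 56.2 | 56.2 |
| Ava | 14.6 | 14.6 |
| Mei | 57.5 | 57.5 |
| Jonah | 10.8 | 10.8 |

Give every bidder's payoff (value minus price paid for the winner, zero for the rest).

Payoffs: Maya 0.0, Ava 0.0, Mei 1.3, Jonah 0.0.

Ordered from highest: Mei 57.5; Maya 56.2; Ava 14.6; Jonah 10.8.
Mei has the top bid and wins; the price is the second-highest bid, 56.2.
Mei's payoff = 57.5 − 56.2 = 1.3. All other bidders lose, so their payoff is 0.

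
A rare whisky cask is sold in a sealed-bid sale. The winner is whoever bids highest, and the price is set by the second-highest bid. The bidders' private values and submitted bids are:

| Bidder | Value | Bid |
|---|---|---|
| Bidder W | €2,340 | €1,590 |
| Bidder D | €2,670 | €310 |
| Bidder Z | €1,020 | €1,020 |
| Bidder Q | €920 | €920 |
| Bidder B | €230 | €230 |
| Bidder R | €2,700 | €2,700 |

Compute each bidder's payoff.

Ordered from highest: Bidder R €2,700, then Bidder W €1,590, then Bidder Z €1,020, then Bidder Q €920, then Bidder D €310, then Bidder B €230.
Bidder R has the top bid and wins; the price is the second-highest bid, €1,590.
Bidder R's payoff = €2,700 − €1,590 = €1,110. All other bidders lose, so their payoff is 0.

Bidder W €0, Bidder D €0, Bidder Z €0, Bidder Q €0, Bidder B €0, Bidder R €1,110.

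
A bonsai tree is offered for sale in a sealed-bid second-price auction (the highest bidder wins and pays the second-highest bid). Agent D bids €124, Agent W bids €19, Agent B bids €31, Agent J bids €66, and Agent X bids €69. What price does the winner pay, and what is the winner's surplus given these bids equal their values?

Bids in descending order: Agent D €124; Agent X €69; Agent J €66; Agent B €31; Agent W €19.
Agent D is the highest bidder, so Agent D wins.
Under the second-price rule, the price is the second-highest bid: €69.
Surplus = €124 − €69 = €55.

Price €69; surplus €55.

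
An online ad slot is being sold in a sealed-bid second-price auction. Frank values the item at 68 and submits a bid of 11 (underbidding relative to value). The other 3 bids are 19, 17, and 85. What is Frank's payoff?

Payoff = 0.

Highest competing bid: 85.
Frank's bid 11 is not the highest, so Frank loses, pays nothing, and earns zero payoff.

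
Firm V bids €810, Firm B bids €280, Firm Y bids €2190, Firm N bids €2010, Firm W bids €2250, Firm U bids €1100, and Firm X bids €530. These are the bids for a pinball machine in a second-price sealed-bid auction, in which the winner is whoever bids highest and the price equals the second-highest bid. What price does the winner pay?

Ranking the bids: Firm W €2250, then Firm Y €2190, then Firm N €2010, then Firm U €1100, then Firm V €810, then Firm X €530, then Firm B €280.
Firm W is the highest bidder, so Firm W wins.
Under the second-price rule, the price is the second-highest bid: €2190.

Price paid: €2190.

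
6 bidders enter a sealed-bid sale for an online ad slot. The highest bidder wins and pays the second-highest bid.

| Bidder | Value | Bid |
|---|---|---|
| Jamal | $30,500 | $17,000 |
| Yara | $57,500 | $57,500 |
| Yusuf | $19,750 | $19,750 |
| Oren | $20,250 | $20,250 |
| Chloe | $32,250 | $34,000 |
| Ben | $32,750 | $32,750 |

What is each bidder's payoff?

Payoffs: Jamal $0, Yara $23,500, Yusuf $0, Oren $0, Chloe $0, Ben $0.

Ordered from highest: Yara $57,500 > Chloe $34,000 > Ben $32,750 > Oren $20,250 > Yusuf $19,750 > Jamal $17,000.
Yara has the top bid and wins; the price is the second-highest bid, $34,000.
Yara's payoff = $57,500 − $34,000 = $23,500. All other bidders lose, so their payoff is 0.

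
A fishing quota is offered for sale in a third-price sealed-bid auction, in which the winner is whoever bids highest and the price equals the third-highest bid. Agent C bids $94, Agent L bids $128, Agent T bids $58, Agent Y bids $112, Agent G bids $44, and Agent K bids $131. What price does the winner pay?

Sorted high to low: Agent K $131; Agent L $128; Agent Y $112; Agent C $94; Agent T $58; Agent G $44.
Agent K is the highest bidder, so Agent K wins.
Under the third-price rule, the price is the third-highest bid: $112.

Price paid: $112.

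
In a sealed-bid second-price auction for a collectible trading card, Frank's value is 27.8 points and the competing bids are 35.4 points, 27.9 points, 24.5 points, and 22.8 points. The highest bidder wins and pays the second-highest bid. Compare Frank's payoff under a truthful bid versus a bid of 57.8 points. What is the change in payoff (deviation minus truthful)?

The highest competing bid is 35.4 points.
Bidding truthfully at 27.8 points: the top bid is 35.4 points (a rival), so Frank loses. Payoff = 0.0 points.
Bidding 57.8 points: Frank has the top bid, wins, and pays the second-highest bid 35.4 points. Payoff = 27.8 points − 35.4 points = -7.6 points.
Change = -7.6 points − 0.0 points = -7.6 points.

Payoff change: -7.6 points.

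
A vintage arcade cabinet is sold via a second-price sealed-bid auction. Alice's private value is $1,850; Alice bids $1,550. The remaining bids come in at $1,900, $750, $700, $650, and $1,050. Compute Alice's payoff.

Alice's payoff: $0.

Highest competing bid: $1,900.
Alice's bid $1,550 is not the highest, so Alice loses, pays nothing, and earns zero payoff.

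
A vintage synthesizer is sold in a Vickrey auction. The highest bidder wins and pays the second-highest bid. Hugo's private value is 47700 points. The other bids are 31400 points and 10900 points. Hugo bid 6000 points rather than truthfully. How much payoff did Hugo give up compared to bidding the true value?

The highest competing bid is 31400 points.
Bidding truthfully at 47700 points: Hugo has the top bid, wins, and pays the second-highest bid 31400 points. Payoff = 47700 points − 31400 points = 16300 points.
Bidding 6000 points: the top bid is 31400 points (a rival), so Hugo loses. Payoff = 0 points.
Regret = truthful payoff − actual payoff = 16300 points − 0 points = 16300 points.
This is the dominant-strategy logic: truthful bidding weakly beats any alternative.

16300 points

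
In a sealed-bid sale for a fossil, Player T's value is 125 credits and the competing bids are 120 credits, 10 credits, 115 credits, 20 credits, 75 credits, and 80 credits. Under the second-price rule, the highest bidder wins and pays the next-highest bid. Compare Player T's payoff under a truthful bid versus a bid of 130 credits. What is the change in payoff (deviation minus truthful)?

The highest competing bid is 120 credits.
Bidding truthfully at 125 credits: Player T has the top bid, wins, and pays the second-highest bid 120 credits. Payoff = 125 credits − 120 credits = 5 credits.
Bidding 130 credits: Player T has the top bid, wins, and pays the second-highest bid 120 credits. Payoff = 125 credits − 120 credits = 5 credits.
Change = 5 credits − 5 credits = 0 credits.

Change in payoff: 0 credits.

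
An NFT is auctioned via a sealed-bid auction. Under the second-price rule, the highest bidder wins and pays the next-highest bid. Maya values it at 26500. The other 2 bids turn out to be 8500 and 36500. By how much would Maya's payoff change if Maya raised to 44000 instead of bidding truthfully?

Change in payoff: -10000.

The highest competing bid is 36500.
Bidding truthfully at 26500: the top bid is 36500 (a rival), so Maya loses. Payoff = 0.
Bidding 44000: Maya has the top bid, wins, and pays the second-highest bid 36500. Payoff = 26500 − 36500 = -10000.
Change = -10000 − 0 = -10000.
This is the dominant-strategy logic: truthful bidding weakly beats any alternative.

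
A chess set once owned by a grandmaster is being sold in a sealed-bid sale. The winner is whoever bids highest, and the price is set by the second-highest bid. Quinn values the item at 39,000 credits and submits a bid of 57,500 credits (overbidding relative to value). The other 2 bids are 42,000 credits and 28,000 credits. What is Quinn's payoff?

Quinn's payoff: -3,000 credits.

Highest competing bid: 42,000 credits.
Quinn's bid 57,500 credits is the highest overall, so Quinn wins and pays the second-highest bid, 42,000 credits.
Payoff = value − price = 39,000 credits − 42,000 credits = -3,000 credits.
Overbidding won the item at a price above value — truthful bidding would have avoided this loss.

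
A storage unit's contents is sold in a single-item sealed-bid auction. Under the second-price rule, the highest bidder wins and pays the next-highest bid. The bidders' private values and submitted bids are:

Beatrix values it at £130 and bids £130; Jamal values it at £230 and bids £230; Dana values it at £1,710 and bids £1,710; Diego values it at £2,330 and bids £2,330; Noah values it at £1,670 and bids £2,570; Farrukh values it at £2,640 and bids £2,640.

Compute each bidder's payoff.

Ranking the bids: Farrukh £2,640, then Noah £2,570, then Diego £2,330, then Dana £1,710, then Jamal £230, then Beatrix £130.
Farrukh has the top bid and wins; the price is the second-highest bid, £2,570.
Farrukh's payoff = £2,640 − £2,570 = £70. All other bidders lose, so their payoff is 0.

Payoffs: Beatrix £0, Jamal £0, Dana £0, Diego £0, Noah £0, Farrukh £70.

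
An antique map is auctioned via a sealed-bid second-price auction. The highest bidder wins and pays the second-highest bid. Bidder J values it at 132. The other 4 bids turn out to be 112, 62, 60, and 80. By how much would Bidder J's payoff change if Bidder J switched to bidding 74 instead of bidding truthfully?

The highest competing bid is 112.
Bidding truthfully at 132: Bidder J has the top bid, wins, and pays the second-highest bid 112. Payoff = 132 − 112 = 20.
Bidding 74: the top bid is 112 (a rival), so Bidder J loses. Payoff = 0.
Change = 0 − 20 = -20.
This is the dominant-strategy logic: truthful bidding weakly beats any alternative.

Payoff change: -20.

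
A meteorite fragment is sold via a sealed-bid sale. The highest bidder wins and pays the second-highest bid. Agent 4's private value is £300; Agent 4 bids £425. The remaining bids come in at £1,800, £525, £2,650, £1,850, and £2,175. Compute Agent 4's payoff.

Highest competing bid: £2,650.
Agent 4's bid £425 is not the highest, so Agent 4 loses, pays nothing, and earns zero payoff.

The bidder's payoff: £0.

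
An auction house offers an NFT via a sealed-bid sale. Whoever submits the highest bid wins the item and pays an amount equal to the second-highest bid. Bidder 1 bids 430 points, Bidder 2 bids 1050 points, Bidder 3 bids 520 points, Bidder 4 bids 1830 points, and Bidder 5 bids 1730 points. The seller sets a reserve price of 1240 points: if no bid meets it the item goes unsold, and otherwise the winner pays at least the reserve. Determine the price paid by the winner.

1730 points

Ordered from highest: Bidder 4 1830 points; Bidder 5 1730 points; Bidder 2 1050 points; Bidder 3 520 points; Bidder 1 430 points.
Bidder 4 has the highest bid, so Bidder 4 wins.
The second-highest bid is 1730 points, which exceeds the reserve, so that sets the price.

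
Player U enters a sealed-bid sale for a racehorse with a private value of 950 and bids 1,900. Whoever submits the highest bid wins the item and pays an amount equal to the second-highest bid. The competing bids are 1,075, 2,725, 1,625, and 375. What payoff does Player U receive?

Highest competing bid: 2,725.
Player U's bid 1,900 is not the highest, so Player U loses, pays nothing, and earns zero payoff.

0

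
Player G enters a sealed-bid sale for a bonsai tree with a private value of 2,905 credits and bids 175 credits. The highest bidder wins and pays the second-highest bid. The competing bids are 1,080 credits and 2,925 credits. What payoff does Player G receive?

Payoff = 0 credits.

Highest competing bid: 2,925 credits.
Player G's bid 175 credits is not the highest, so Player G loses, pays nothing, and earns zero payoff.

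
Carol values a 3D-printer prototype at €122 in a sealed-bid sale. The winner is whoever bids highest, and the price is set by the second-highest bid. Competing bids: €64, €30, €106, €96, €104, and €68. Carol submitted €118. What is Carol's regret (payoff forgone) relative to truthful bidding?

The highest competing bid is €106.
Bidding truthfully at €122: Carol has the top bid, wins, and pays the second-highest bid €106. Payoff = €122 − €106 = €16.
Bidding €118: Carol has the top bid, wins, and pays the second-highest bid €106. Payoff = €122 − €106 = €16.
Regret = truthful payoff − actual payoff = €16 − €16 = €0.

€0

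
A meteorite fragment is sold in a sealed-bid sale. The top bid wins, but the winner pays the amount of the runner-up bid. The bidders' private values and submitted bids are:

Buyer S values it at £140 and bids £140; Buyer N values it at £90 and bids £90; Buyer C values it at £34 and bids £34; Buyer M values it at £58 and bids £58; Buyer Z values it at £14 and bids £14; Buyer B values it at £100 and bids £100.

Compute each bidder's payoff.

Bids in descending order: Buyer S £140; Buyer B £100; Buyer N £90; Buyer M £58; Buyer C £34; Buyer Z £14.
Buyer S has the top bid and wins; the price is the second-highest bid, £100.
Buyer S's payoff = £140 − £100 = £40. All other bidders lose, so their payoff is 0.

Buyer S £40, Buyer N £0, Buyer C £0, Buyer M £0, Buyer Z £0, Buyer B £0.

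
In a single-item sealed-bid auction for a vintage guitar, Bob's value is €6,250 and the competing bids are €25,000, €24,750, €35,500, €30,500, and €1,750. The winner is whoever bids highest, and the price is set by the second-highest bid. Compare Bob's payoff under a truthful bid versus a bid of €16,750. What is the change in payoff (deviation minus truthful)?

The highest competing bid is €35,500.
Bidding truthfully at €6,250: the top bid is €35,500 (a rival), so Bob loses. Payoff = €0.
Bidding €16,750: the top bid is €35,500 (a rival), so Bob loses. Payoff = €0.
Change = €0 − €0 = €0.

Change in payoff: €0.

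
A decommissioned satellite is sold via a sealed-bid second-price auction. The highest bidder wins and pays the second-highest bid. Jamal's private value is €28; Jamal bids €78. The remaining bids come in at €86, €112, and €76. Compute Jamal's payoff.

€0

Highest competing bid: €112.
Jamal's bid €78 is not the highest, so Jamal loses, pays nothing, and earns zero payoff.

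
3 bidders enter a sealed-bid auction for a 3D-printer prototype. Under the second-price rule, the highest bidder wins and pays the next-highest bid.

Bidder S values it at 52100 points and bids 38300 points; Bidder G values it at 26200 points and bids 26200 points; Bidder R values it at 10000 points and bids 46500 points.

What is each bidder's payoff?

Bidder S 0 points, Bidder G 0 points, Bidder R -28300 points.

Sorted high to low: Bidder R 46500 points; Bidder S 38300 points; Bidder G 26200 points.
Bidder R has the top bid and wins; the price is the second-highest bid, 38300 points.
Bidder R's payoff = 10000 points − 38300 points = -28300 points. All other bidders lose, so their payoff is 0.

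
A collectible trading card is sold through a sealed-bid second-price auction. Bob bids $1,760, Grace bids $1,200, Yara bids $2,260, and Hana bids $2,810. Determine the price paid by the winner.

$2,260

Ordered from highest: Hana $2,810; Yara $2,260; Bob $1,760; Grace $1,200.
Hana has the highest bid, so Hana wins.
The second-highest bid is $2,260, so that is what Hana pays.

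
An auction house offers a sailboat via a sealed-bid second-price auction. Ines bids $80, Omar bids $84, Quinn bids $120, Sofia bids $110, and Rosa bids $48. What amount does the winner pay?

$110

Sorted high to low: Quinn $120, then Sofia $110, then Omar $84, then Ines $80, then Rosa $48.
Quinn has the highest bid, so Quinn wins.
The second-highest bid is $110, so that is what Quinn pays.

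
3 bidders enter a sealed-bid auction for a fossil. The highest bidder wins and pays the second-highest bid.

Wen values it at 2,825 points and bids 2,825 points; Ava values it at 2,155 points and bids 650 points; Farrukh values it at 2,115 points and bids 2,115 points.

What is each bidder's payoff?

Wen 710 points, Ava 0 points, Farrukh 0 points.

Ordered from highest: Wen 2,825 points > Farrukh 2,115 points > Ava 650 points.
Wen has the top bid and wins; the price is the second-highest bid, 2,115 points.
Wen's payoff = 2,825 points − 2,115 points = 710 points. All other bidders lose, so their payoff is 0.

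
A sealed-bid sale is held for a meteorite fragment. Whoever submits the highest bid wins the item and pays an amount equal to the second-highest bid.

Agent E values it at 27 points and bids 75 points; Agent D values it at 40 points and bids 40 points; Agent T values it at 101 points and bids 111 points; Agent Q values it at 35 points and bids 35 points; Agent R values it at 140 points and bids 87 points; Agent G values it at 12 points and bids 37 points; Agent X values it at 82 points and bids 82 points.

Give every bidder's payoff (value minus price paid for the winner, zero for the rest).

Agent E 0 points, Agent D 0 points, Agent T 14 points, Agent Q 0 points, Agent R 0 points, Agent G 0 points, Agent X 0 points.

Ranking the bids: Agent T 111 points, then Agent R 87 points, then Agent X 82 points, then Agent E 75 points, then Agent D 40 points, then Agent G 37 points, then Agent Q 35 points.
Agent T has the top bid and wins; the price is the second-highest bid, 87 points.
Agent T's payoff = 101 points − 87 points = 14 points. All other bidders lose, so their payoff is 0.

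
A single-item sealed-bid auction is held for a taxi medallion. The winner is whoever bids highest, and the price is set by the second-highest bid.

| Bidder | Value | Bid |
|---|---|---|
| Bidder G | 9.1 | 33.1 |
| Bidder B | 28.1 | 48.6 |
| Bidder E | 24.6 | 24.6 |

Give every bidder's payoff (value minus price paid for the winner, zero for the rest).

Payoffs: Bidder G 0.0, Bidder B -5.0, Bidder E 0.0.

Ranking the bids: Bidder B 48.6 > Bidder G 33.1 > Bidder E 24.6.
Bidder B has the top bid and wins; the price is the second-highest bid, 33.1.
Bidder B's payoff = 28.1 − 33.1 = -5.0. All other bidders lose, so their payoff is 0.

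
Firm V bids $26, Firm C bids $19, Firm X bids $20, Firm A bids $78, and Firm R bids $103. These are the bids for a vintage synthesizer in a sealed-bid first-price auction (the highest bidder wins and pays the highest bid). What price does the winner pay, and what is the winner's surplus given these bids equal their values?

Price $103; surplus $0.

Ordered from highest: Firm R $103 > Firm A $78 > Firm V $26 > Firm X $20 > Firm C $19.
Firm R is the highest bidder, so Firm R wins.
Under the first-price rule, the price is the highest bid: $103.
Surplus = $103 − $103 = $0.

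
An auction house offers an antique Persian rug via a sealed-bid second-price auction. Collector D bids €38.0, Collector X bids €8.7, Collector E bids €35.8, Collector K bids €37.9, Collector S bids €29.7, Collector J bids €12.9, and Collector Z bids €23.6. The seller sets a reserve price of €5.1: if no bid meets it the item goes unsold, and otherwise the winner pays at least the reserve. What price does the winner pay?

Price paid: €37.9.

Ordered from highest: Collector D €38.0 > Collector K €37.9 > Collector E €35.8 > Collector S €29.7 > Collector Z €23.6 > Collector J €12.9 > Collector X €8.7.
Collector D has the highest bid, so Collector D wins.
The second-highest bid is €37.9, which exceeds the reserve, so that sets the price.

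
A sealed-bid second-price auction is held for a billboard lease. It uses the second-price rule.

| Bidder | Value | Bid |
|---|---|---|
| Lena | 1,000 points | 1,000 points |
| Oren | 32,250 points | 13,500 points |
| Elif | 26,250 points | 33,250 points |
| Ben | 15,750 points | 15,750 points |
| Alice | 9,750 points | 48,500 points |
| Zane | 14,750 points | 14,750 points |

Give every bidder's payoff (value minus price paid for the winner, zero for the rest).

Sorted high to low: Alice 48,500 points, then Elif 33,250 points, then Ben 15,750 points, then Zane 14,750 points, then Oren 13,500 points, then Lena 1,000 points.
Alice has the top bid and wins; the price is the second-highest bid, 33,250 points.
Alice's payoff = 9,750 points − 33,250 points = -23,500 points. All other bidders lose, so their payoff is 0.

Payoffs: Lena 0 points, Oren 0 points, Elif 0 points, Ben 0 points, Alice -23,500 points, Zane 0 points.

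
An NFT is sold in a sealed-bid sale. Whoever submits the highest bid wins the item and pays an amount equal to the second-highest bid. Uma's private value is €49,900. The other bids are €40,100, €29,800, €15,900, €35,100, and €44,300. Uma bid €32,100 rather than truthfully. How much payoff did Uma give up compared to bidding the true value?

The highest competing bid is €44,300.
Bidding truthfully at €49,900: Uma has the top bid, wins, and pays the second-highest bid €44,300. Payoff = €49,900 − €44,300 = €5,600.
Bidding €32,100: the top bid is €44,300 (a rival), so Uma loses. Payoff = €0.
Regret = truthful payoff − actual payoff = €5,600 − €0 = €5,600.
This is the dominant-strategy logic: truthful bidding weakly beats any alternative.

Payoff forgone: €5,600.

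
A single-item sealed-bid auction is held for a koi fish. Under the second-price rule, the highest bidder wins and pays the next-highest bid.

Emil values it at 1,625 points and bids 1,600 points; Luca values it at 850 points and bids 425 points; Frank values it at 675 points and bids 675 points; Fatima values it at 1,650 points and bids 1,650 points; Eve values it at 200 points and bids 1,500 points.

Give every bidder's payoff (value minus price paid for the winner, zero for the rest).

Emil 0 points, Luca 0 points, Frank 0 points, Fatima 50 points, Eve 0 points.

Ranking the bids: Fatima 1,650 points; Emil 1,600 points; Eve 1,500 points; Frank 675 points; Luca 425 points.
Fatima has the top bid and wins; the price is the second-highest bid, 1,600 points.
Fatima's payoff = 1,650 points − 1,600 points = 50 points. All other bidders lose, so their payoff is 0.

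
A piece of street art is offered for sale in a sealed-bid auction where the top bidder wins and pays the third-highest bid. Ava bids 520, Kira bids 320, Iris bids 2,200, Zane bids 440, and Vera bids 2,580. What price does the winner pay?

Bids in descending order: Vera 2,580 > Iris 2,200 > Ava 520 > Zane 440 > Kira 320.
Vera is the highest bidder, so Vera wins.
Under the third-price rule, the price is the third-highest bid: 520.

520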